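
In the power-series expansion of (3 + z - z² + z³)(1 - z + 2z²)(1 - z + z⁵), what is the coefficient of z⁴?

-7

(3 + z - z² + z³) has coefficients 3,1,-1,1 for degrees 0…3.
(1 - z + 2z²) has coefficients 1,-1,2,0,0 for degrees 0…4.
Finally multiplying by (1 - z + z⁵), the product of all factors after the first has coefficients 1,-2,3,-2,0 for degrees 0…4.
[z⁴] = 3·0 + 1·(-2) − 1·3 + 1·(-2) = -7.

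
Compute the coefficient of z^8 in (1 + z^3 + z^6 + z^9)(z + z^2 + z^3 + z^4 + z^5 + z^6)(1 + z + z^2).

(1 + z^3 + z^6 + z^9) has coefficients 1,0,0,1,0,0,1,0,0 for degrees 0…8.
(z + z^2 + z^3 + z^4 + z^5 + z^6) has coefficients 0,1,1,1,1,1,1,0,0 for degrees 0…8.
Finally multiplying by (1 + z + z^2), the product of all factors after the first has coefficients 0,1,2,3,3,3,3,2,1 for degrees 0…8.
[z^8] = 1·1 + 1·3 + 1·2 = 6.

6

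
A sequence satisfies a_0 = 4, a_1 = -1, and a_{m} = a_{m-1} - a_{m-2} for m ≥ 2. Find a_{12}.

4

The ordinary generating function has denominator 1 - x + x^2.
Iterating the recurrence: a_0,…,a_{12} = 4, -1, -5, -4, 1, 5, 4, -1, -5, -4, 1, 5, 4.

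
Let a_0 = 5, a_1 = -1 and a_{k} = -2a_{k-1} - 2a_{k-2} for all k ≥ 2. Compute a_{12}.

The ordinary generating function has denominator 1 + 2x + 2x^2.
Iterating the recurrence: a_0,…,a_{12} = 5, -1, -8, 18, -20, 4, 32, -72, 80, -16, -128, 288, -320.

-320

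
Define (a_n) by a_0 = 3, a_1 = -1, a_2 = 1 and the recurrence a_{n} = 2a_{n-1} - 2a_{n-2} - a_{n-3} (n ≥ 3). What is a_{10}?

41

The ordinary generating function has denominator 1 - 2q + 2q^2 + q^3.
Iterating the recurrence: a_0,…,a_{10} = 3, -1, 1, 1, 1, -1, -5, -9, -7, 9, 41.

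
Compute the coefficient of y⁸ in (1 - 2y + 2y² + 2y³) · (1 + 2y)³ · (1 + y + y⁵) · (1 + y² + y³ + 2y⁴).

155

(1 - 2y + 2y² + 2y³) has coefficients 1,-2,2,2 for degrees 0…3.
(1 + 2y)³ has coefficients 1,6,12,8,0,0,0,0,0 for degrees 0…8.
Multiplying by (1 + y + y⁵) gives running coefficients 1,7,18,20,8,1,6,12,8 for degrees 0…8.
Finally multiplying by (1 + y² + y³ + 2y⁴), the product of all factors after the first has coefficients 1,7,19,28,35,53,70,61,31 for degrees 0…8.
[y⁸] = 1·31 − 2·61 + 2·70 + 2·53 = 155.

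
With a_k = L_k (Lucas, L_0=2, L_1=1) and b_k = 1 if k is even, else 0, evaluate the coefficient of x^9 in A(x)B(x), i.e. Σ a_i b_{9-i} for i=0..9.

Write out a_i and b_{9-i} for i = 0,…,9 and sum the products.
Σ = 2·0 + 1·1 + 3·0 + 4·1 + 7·0 + 11·1 + 18·0 + 29·1 + 47·0 + 76·1 = 121.

121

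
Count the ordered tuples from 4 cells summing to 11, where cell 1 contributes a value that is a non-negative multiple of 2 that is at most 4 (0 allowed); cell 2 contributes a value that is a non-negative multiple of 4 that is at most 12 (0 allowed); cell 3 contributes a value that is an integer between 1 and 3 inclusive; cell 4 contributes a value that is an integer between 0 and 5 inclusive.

14

The generating function for the choices is (1 + y² + y⁴)·(1 + y⁴ + y⁸ + y¹²)·(y + y² + y³)·(1 + y + y² + y³ + y⁴ + y⁵); the count is [y¹¹].
(1 + y² + y⁴) has coefficients 1,0,1,0,1 for degrees 0…4.
(1 + y⁴ + y⁸ + y¹²) has coefficients 1,0,0,0,1,0,0,0,1,0,0,0 for degrees 0…11.
Multiplying by (y + y² + y³) gives running coefficients 0,1,1,1,0,1,1,1,0,1,1,1 for degrees 0…11.
Finally multiplying by (1 + y + y² + y³ + y⁴ + y⁵), the product of all factors after the first has coefficients 0,1,2,3,3,4,5,5,4,4,5,5 for degrees 0…11.
[y¹¹] = 1·5 + 1·4 + 1·5 = 14.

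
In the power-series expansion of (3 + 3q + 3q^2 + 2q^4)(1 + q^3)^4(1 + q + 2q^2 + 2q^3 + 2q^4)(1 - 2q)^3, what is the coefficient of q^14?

(3 + 3q + 3q^2 + 2q^4) has coefficients 3,3,3,0,2 for degrees 0…4.
(1 + q^3)^4 has coefficients 1,0,0,4,0,0,6,0,0,4,0,0,1,0,0 for degrees 0…14.
Multiplying by (1 + q + 2q^2 + 2q^3 + 2q^4) gives running coefficients 1,1,2,6,6,8,14,14,12,16,16,8,9,9,2 for degrees 0…14.
Finally multiplying by (1 - 2q)^3, the product of all factors after the first has coefficients 1,-5,8,-2,-14,28,-10,-22,32,0,-48,8,25,-77,-8 for degrees 0…14.
[q^14] = 3·(-8) + 3·(-77) + 3·25 + 2·(-48) = -276.

-276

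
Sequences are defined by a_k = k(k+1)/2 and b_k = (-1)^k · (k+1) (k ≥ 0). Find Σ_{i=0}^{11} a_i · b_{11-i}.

21

This is [x^11] in the product of the two ordinary generating functions.
Σ = 0·(-12) + 1·11 + 3·(-10) + 6·9 + 10·(-8) + 15·7 + 21·(-6) + 28·5 + 36·(-4) + 45·3 + 55·(-2) + 66·1 = 21.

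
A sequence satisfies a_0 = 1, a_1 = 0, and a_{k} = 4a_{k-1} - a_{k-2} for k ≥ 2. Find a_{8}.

The ordinary generating function has denominator 1 - 4y + y^2.
Iterating the recurrence: a_0,…,a_{8} = 1, 0, -1, -4, -15, -56, -209, -780, -2911.

-2911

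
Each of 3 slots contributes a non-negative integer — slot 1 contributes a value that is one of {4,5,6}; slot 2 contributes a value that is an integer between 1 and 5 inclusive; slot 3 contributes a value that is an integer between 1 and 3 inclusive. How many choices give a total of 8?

The generating function for the choices is (x⁴ + x⁵ + x⁶)·(x + x² + x³ + x⁴ + x⁵)·(x + x² + x³); the count is [x⁸].
(x⁴ + x⁵ + x⁶) has coefficients 0,0,0,0,1,1,1 for degrees 0…6.
(x + x² + x³ + x⁴ + x⁵) has coefficients 0,1,1,1,1,1,0,0,0 for degrees 0…8.
Finally multiplying by (x + x² + x³), the product of all factors after the first has coefficients 0,0,1,2,3,3,3,2,1 for degrees 0…8.
[x⁸] = 1·3 + 1·2 + 1·1 = 6.

6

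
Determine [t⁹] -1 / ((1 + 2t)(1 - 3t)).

The denominator gives the recurrence a_n = a_(n−1) + 6a_(n−2) for n ≥ 2; the numerator fixes a_0 = -1, a_1 = -1.
Iterating: -1, -1, -7, -13, -55, -133, -463, -1261, -4039, -11605, so a_9 = -11605.

-11605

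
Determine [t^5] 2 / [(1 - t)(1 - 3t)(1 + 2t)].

The denominator gives the recurrence a_n = 2a_(n−1) + 5a_(n−2) − 6a_(n−3) for n ≥ 3; the numerator fixes a_0 = 2, a_1 = 4, a_2 = 18.
Iterating: 2, 4, 18, 44, 154, 420, so a_5 = 420.

420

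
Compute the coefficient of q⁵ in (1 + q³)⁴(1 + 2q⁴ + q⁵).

(1 + q³)⁴ has coefficients 1,0,0,4,0,0 for degrees 0…5.
(1 + 2q⁴ + q⁵) has coefficients 1,0,0,0,2,1 for degrees 0…5.
[q⁵] = 1·1 + 4·0 = 1.

1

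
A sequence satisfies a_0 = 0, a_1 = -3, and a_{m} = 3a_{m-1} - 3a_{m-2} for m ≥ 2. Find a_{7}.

The ordinary generating function has denominator 1 - 3z + 3z^2.
Iterating the recurrence: a_0,…,a_{7} = 0, -3, -9, -18, -27, -27, 0, 81.

81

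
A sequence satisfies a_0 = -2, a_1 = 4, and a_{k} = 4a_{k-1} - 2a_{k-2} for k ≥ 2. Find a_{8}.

33760

The ordinary generating function has denominator 1 - 4x + 2x^2.
Iterating the recurrence: a_0,…,a_{8} = -2, 4, 20, 72, 248, 848, 2896, 9888, 33760.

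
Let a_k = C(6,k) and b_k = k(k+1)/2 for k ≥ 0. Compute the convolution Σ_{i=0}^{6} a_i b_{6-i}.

432

This is [x^6] in the product of the two ordinary generating functions.
Σ = 1·21 + 6·15 + 15·10 + 20·6 + 15·3 + 6·1 + 1·0 = 432.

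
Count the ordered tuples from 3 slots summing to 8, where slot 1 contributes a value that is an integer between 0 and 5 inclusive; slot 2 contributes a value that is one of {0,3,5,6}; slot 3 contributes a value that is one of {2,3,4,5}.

The generating function for the choices is (1 + t + t^2 + t^3 + t^4 + t^5)·(1 + t^3 + t^5 + t^6)·(t^2 + t^3 + t^4 + t^5); the count is [t^8].
(1 + t + t^2 + t^3 + t^4 + t^5) has coefficients 1,1,1,1,1,1 for degrees 0…5.
(1 + t^3 + t^5 + t^6) has coefficients 1,0,0,1,0,1,1,0,0 for degrees 0…8.
Finally multiplying by (t^2 + t^3 + t^4 + t^5), the product of all factors after the first has coefficients 0,0,1,1,1,2,1,2,3 for degrees 0…8.
[t^8] = 1·3 + 1·2 + 1·1 + 1·2 + 1·1 + 1·1 = 10.

10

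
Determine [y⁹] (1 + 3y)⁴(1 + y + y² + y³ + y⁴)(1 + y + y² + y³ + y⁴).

768

(1 + 3y)⁴ has coefficients 1,12,54,108,81 for degrees 0…4.
(1 + y + y² + y³ + y⁴) has coefficients 1,1,1,1,1,0,0,0,0,0 for degrees 0…9.
Finally multiplying by (1 + y + y² + y³ + y⁴), the product of all factors after the first has coefficients 1,2,3,4,5,4,3,2,1,0 for degrees 0…9.
[y⁹] = 1·0 + 12·1 + 54·2 + 108·3 + 81·4 = 768.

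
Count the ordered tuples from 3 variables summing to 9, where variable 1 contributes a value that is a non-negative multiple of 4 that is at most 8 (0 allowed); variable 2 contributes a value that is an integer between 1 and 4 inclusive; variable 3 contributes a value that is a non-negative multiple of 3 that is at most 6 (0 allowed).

The generating function for the choices is (1 + x^4 + x^8)·(x + x^2 + x^3 + x^4)·(1 + x^3 + x^6); the count is [x^9].
(1 + x^4 + x^8) has coefficients 1,0,0,0,1,0,0,0,1 for degrees 0…8.
(x + x^2 + x^3 + x^4) has coefficients 0,1,1,1,1,0,0,0,0,0 for degrees 0…9.
Finally multiplying by (1 + x^3 + x^6), the product of all factors after the first has coefficients 0,1,1,1,2,1,1,2,1,1 for degrees 0…9.
[x^9] = 1·1 + 1·1 + 1·1 = 3.

3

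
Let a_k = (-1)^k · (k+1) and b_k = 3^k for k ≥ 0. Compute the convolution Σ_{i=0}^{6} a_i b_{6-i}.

Write out a_i and b_{6-i} for i = 0,…,6 and sum the products.
Σ = 1·729 − 2·243 + 3·81 − 4·27 + 5·9 − 6·3 + 7·1 = 412.

412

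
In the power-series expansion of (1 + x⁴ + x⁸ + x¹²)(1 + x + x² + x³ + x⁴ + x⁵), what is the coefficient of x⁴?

(1 + x⁴ + x⁸ + x¹²) has coefficients 1,0,0,0,1 for degrees 0…4.
(1 + x + x² + x³ + x⁴ + x⁵) has coefficients 1,1,1,1,1 for degrees 0…4.
[x⁴] = 1·1 + 1·1 = 2.

2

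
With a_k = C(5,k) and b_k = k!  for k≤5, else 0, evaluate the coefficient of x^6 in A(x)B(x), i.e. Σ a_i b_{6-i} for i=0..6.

Write out a_i and b_{6-i} for i = 0,…,6 and sum the products.
Σ = 1·0 + 5·120 + 10·24 + 10·6 + 5·2 + 1·1 + 0·1 = 911.

911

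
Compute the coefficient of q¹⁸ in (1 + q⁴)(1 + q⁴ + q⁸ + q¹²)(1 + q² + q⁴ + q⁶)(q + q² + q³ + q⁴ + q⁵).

7

(1 + q⁴) has coefficients 1,0,0,0,1 for degrees 0…4.
(1 + q⁴ + q⁸ + q¹²) has coefficients 1,0,0,0,1,0,0,0,1,0,0,0,1,0,0,0,0,0,0 for degrees 0…18.
Multiplying by (1 + q² + q⁴ + q⁶) gives running coefficients 1,0,1,0,2,0,2,0,2,0,2,0,2,0,2,0,1,0,1 for degrees 0…18.
Finally multiplying by (q + q² + q³ + q⁴ + q⁵), the product of all factors after the first has coefficients 0,1,1,2,2,4,3,5,4,6,4,6,4,6,4,6,4,5,3 for degrees 0…18.
[q¹⁸] = 1·3 + 1·4 = 7.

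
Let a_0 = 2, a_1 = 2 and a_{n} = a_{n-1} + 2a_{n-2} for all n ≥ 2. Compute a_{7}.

The ordinary generating function has denominator 1 - x - 2x^2.
Iterating the recurrence: a_0,…,a_{7} = 2, 2, 6, 10, 22, 42, 86, 170.

170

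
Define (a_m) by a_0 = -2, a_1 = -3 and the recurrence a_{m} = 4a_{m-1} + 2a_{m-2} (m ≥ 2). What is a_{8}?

-122272

The ordinary generating function has denominator 1 - 4y - 2y^2.
Iterating the recurrence: a_0,…,a_{8} = -2, -3, -16, -70, -312, -1388, -6176, -27480, -122272.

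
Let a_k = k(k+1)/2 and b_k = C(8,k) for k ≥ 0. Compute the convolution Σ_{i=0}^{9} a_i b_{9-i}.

Write out a_i and b_{9-i} for i = 0,…,9 and sum the products.
Σ = 0·0 + 1·1 + 3·8 + 6·28 + 10·56 + 15·70 + 21·56 + 28·28 + 36·8 + 45·1 = 4096.

4096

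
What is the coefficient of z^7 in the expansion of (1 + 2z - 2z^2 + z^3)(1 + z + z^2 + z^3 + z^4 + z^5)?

-1

(1 + 2z - 2z^2 + z^3) has coefficients 1,2,-2,1 for degrees 0…3.
(1 + z + z^2 + z^3 + z^4 + z^5) has coefficients 1,1,1,1,1,1,0,0 for degrees 0…7.
[z^7] = 1·0 + 2·0 − 2·1 + 1·1 = -1.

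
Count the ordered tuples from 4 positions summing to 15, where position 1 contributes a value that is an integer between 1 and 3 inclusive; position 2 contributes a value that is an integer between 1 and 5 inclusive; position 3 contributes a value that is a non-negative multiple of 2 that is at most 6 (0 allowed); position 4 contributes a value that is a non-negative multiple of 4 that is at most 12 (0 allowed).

14

The generating function for the choices is (x + x^2 + x^3)·(x + x^2 + x^3 + x^4 + x^5)·(1 + x^2 + x^4 + x^6)·(1 + x^4 + x^8 + x^12); the count is [x^15].
(x + x^2 + x^3) has coefficients 0,1,1,1 for degrees 0…3.
(x + x^2 + x^3 + x^4 + x^5) has coefficients 0,1,1,1,1,1,0,0,0,0,0,0,0,0,0,0 for degrees 0…15.
Multiplying by (1 + x^2 + x^4 + x^6) gives running coefficients 0,1,1,2,2,3,2,3,2,2,1,1,0,0,0,0 for degrees 0…15.
Finally multiplying by (1 + x^4 + x^8 + x^12), the product of all factors after the first has coefficients 0,1,1,2,2,4,3,5,4,6,4,6,4,6,4,6 for degrees 0…15.
[x^15] = 1·4 + 1·6 + 1·4 = 14.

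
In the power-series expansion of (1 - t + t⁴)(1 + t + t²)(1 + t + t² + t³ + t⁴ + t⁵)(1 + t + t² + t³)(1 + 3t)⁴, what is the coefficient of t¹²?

2208

(1 - t + t⁴) has coefficients 1,-1,0,0,1 for degrees 0…4.
(1 + t + t²) has coefficients 1,1,1,0,0,0,0,0,0,0,0,0,0 for degrees 0…12.
Multiplying by (1 + t + t² + t³ + t⁴ + t⁵) gives running coefficients 1,2,3,3,3,3,2,1,0,0,0,0,0 for degrees 0…12.
Multiplying by (1 + t + t² + t³) gives running coefficients 1,3,6,9,11,12,11,9,6,3,1,0,0 for degrees 0…12.
Finally multiplying by (1 + 3t)⁴, the product of all factors after the first has coefficients 1,15,96,351,848,1521,2207,2706,2895,2721,2224,1551,864 for degrees 0…12.
[t¹²] = 1·864 − 1·1551 + 1·2895 = 2208.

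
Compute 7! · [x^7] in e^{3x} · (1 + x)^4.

The EGF product rule gives c_7 = Σ_{k_1+k_2=7} C(7; k_1,k_2) · ∏ g_i(k_i), where e^{3x} gives (3)^k; (1+x)^4 gives the falling factorial (4)_k.
g_1(k) for k = 0…7: 1, 3, 9, 27, 81, 243, 729, 2187.
g_2(k) for k = 0…7: 1, 4, 12, 24, 24, 0, 0, 0.
c_7 = Σ_k C(7,k)·g_1(k)·g_2(7−k) = 35·27·24 + 35·81·24 + 21·243·12 + 7·729·4 + 1·2187·1 = 22680 + 68040 + 61236 + 20412 + 2187 = 174555.

174555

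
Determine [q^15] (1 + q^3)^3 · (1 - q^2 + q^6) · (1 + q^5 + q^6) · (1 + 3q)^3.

(1 + q^3)^3 has coefficients 1,0,0,3,0,0,3,0,0,1 for degrees 0…9.
(1 - q^2 + q^6) has coefficients 1,0,-1,0,0,0,1,0,0,0,0,0,0,0,0,0 for degrees 0…15.
Multiplying by (1 + q^5 + q^6) gives running coefficients 1,0,-1,0,0,1,2,-1,-1,0,0,1,1,0,0,0 for degrees 0…15.
Finally multiplying by (1 + 3q)^3, the product of all factors after the first has coefficients 1,9,26,18,-27,-26,11,44,71,18,-54,-26,10,36,54,27 for degrees 0…15.
[q^15] = 1·27 + 3·10 + 3·18 + 1·11 = 122.

122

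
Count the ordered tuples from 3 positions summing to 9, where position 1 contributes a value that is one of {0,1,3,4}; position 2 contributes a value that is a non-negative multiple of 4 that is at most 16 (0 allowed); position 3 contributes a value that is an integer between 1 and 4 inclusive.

The generating function for the choices is (1 + z + z^3 + z^4)·(1 + z^4 + z^8 + z^12 + z^16)·(z + z^2 + z^3 + z^4); the count is [z^9].
(1 + z + z^3 + z^4) has coefficients 1,1,0,1,1 for degrees 0…4.
(1 + z^4 + z^8 + z^12 + z^16) has coefficients 1,0,0,0,1,0,0,0,1,0 for degrees 0…9.
Finally multiplying by (z + z^2 + z^3 + z^4), the product of all factors after the first has coefficients 0,1,1,1,1,1,1,1,1,1 for degrees 0…9.
[z^9] = 1·1 + 1·1 + 1·1 + 1·1 = 4.

4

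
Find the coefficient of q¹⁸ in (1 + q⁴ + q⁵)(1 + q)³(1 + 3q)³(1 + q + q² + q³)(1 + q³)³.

2198

(1 + q⁴ + q⁵) has coefficients 1,0,0,0,1,1 for degrees 0…5.
(1 + q)³ has coefficients 1,3,3,1,0,0,0,0,0,0,0,0,0,0,0,0,0,0,0 for degrees 0…18.
Multiplying by (1 + 3q)³ gives running coefficients 1,12,57,136,171,108,27,0,0,0,0,0,0,0,0,0,0,0,0 for degrees 0…18.
Multiplying by (1 + q + q² + q³) gives running coefficients 1,13,70,206,376,472,442,306,135,27,0,0,0,0,0,0,0,0,0 for degrees 0…18.
Finally multiplying by (1 + q³)³, the product of all factors after the first has coefficients 1,13,70,209,415,682,1063,1473,1761,1972,2059,1891,1613,1294,877,523,306,135,27 for degrees 0…18.
[q¹⁸] = 1·27 + 1·877 + 1·1294 = 2198.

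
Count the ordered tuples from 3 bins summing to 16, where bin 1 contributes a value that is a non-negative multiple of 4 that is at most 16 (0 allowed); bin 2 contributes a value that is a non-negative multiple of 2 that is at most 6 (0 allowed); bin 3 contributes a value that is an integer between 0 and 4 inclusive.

The generating function for the choices is (1 + q⁴ + q⁸ + q¹² + q¹⁶)·(1 + q² + q⁴ + q⁶)·(1 + q + q² + q³ + q⁴); the count is [q¹⁶].
(1 + q⁴ + q⁸ + q¹² + q¹⁶) has coefficients 1,0,0,0,1,0,0,0,1,0,0,0,1,0,0,0,1 for degrees 0…16.
(1 + q² + q⁴ + q⁶) has coefficients 1,0,1,0,1,0,1,0,0,0,0,0,0,0,0,0,0 for degrees 0…16.
Finally multiplying by (1 + q + q² + q³ + q⁴), the product of all factors after the first has coefficients 1,1,2,2,3,2,3,2,2,1,1,0,0,0,0,0,0 for degrees 0…16.
[q¹⁶] = 1·0 + 1·0 + 1·2 + 1·3 + 1·1 = 6.

6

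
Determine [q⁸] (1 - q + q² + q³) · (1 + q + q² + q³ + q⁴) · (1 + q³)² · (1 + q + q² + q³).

(1 - q + q² + q³) has coefficients 1,-1,1,1 for degrees 0…3.
(1 + q + q² + q³ + q⁴) has coefficients 1,1,1,1,1,0,0,0,0 for degrees 0…8.
Multiplying by (1 + q³)² gives running coefficients 1,1,1,3,3,2,3,3,1 for degrees 0…8.
Finally multiplying by (1 + q + q² + q³), the product of all factors after the first has coefficients 1,2,3,6,8,9,11,11,9 for degrees 0…8.
[q⁸] = 1·9 − 1·11 + 1·11 + 1·9 = 18.

18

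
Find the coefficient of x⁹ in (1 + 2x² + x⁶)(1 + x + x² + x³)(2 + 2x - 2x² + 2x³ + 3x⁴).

10

(1 + 2x² + x⁶) has coefficients 1,0,2,0,0,0,1 for degrees 0…6.
(1 + x + x² + x³) has coefficients 1,1,1,1,0,0,0,0,0,0 for degrees 0…9.
Finally multiplying by (2 + 2x - 2x² + 2x³ + 3x⁴), the product of all factors after the first has coefficients 2,4,2,4,5,3,5,3,0,0 for degrees 0…9.
[x⁹] = 1·0 + 2·3 + 1·4 = 10.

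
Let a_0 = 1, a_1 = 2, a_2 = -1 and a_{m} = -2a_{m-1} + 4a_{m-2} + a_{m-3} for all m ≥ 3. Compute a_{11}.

86759

The ordinary generating function has denominator 1 + 2t - 4t^2 - t^3.
Iterating the recurrence: a_0,…,a_{11} = 1, 2, -1, 11, -24, 91, -267, 874, -2725, 8679, -27384, 86759.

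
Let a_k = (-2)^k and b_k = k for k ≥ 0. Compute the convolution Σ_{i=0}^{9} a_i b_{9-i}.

Write out a_i and b_{9-i} for i = 0,…,9 and sum the products.
Σ = 1·9 − 2·8 + 4·7 − 8·6 + 16·5 − 32·4 + 64·3 − 128·2 + 256·1 − 512·0 = 117.

117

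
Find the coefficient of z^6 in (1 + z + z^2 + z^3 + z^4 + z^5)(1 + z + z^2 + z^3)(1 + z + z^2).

(1 + z + z^2 + z^3 + z^4 + z^5) has coefficients 1,1,1,1,1,1 for degrees 0…5.
(1 + z + z^2 + z^3) has coefficients 1,1,1,1,0,0,0 for degrees 0…6.
Finally multiplying by (1 + z + z^2), the product of all factors after the first has coefficients 1,2,3,3,2,1,0 for degrees 0…6.
[z^6] = 1·0 + 1·1 + 1·2 + 1·3 + 1·3 + 1·2 = 11.

11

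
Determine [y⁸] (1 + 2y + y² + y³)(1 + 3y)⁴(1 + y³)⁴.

(1 + 2y + y² + y³) has coefficients 1,2,1,1 for degrees 0…3.
(1 + 3y)⁴ has coefficients 1,12,54,108,81,0,0,0,0 for degrees 0…8.
Finally multiplying by (1 + y³)⁴, the product of all factors after the first has coefficients 1,12,54,112,129,216,438,396,324 for degrees 0…8.
[y⁸] = 1·324 + 2·396 + 1·438 + 1·216 = 1770.

1770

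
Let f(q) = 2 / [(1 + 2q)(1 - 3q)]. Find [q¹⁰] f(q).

71678

Partial fractions give a closed form: a_n = (4/5)·(-2)^n + (6/5)·3^n.
At n = 10: a_10 = 71678.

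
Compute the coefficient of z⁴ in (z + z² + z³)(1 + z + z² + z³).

3

(z + z² + z³) has coefficients 0,1,1,1 for degrees 0…3.
(1 + z + z² + z³) has coefficients 1,1,1,1,0 for degrees 0…4.
[z⁴] = 1·1 + 1·1 + 1·1 = 3.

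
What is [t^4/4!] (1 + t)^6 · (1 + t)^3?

3024

The EGF product rule gives c_4 = Σ_{k_1+k_2=4} C(4; k_1,k_2) · ∏ g_i(k_i), where (1+t)^6 gives the falling factorial (6)_k; (1+t)^3 gives the falling factorial (3)_k.
g_1(k) for k = 0…4: 1, 6, 30, 120, 360.
g_2(k) for k = 0…4: 1, 3, 6, 6, 0.
c_4 = Σ_k C(4,k)·g_1(k)·g_2(4−k) = 4·6·6 + 6·30·6 + 4·120·3 + 1·360·1 = 144 + 1080 + 1440 + 360 = 3024.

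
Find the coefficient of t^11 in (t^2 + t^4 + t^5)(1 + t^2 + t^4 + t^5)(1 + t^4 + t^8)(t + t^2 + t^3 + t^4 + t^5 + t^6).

16

(t^2 + t^4 + t^5) has coefficients 0,0,1,0,1,1 for degrees 0…5.
(1 + t^2 + t^4 + t^5) has coefficients 1,0,1,0,1,1,0,0,0,0,0,0 for degrees 0…11.
Multiplying by (1 + t^4 + t^8) gives running coefficients 1,0,1,0,2,1,1,0,2,1,1,0 for degrees 0…11.
Finally multiplying by (t + t^2 + t^3 + t^4 + t^5 + t^6), the product of all factors after the first has coefficients 0,1,1,2,2,4,5,5,5,6,7,6 for degrees 0…11.
[t^11] = 1·6 + 1·5 + 1·5 = 16.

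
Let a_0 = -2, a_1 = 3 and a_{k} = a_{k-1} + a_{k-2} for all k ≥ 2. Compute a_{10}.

97

The ordinary generating function has denominator 1 - t - t^2.
Iterating the recurrence: a_0,…,a_{10} = -2, 3, 1, 4, 5, 9, 14, 23, 37, 60, 97.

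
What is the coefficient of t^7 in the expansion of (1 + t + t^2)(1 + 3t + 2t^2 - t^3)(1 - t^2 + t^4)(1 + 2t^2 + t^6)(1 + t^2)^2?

(1 + t + t^2) has coefficients 1,1,1 for degrees 0…2.
(1 + 3t + 2t^2 - t^3) has coefficients 1,3,2,-1,0,0,0,0 for degrees 0…7.
Multiplying by (1 - t^2 + t^4) gives running coefficients 1,3,1,-4,-1,4,2,-1 for degrees 0…7.
Multiplying by (1 + 2t^2 + t^6) gives running coefficients 1,3,3,2,1,-4,1,10 for degrees 0…7.
Finally multiplying by (1 + t^2)^2, the product of all factors after the first has coefficients 1,3,5,8,8,3,6,4 for degrees 0…7.
[t^7] = 1·4 + 1·6 + 1·3 = 13.

13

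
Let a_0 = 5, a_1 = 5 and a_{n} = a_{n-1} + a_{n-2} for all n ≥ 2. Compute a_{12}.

1165

The ordinary generating function has denominator 1 - q - q^2.
Iterating the recurrence: a_0,…,a_{12} = 5, 5, 10, 15, 25, 40, 65, 105, 170, 275, 445, 720, 1165.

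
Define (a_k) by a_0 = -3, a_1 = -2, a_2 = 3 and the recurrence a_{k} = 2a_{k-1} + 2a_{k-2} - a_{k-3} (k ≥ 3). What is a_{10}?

The ordinary generating function has denominator 1 - 2y - 2y^2 + y^3.
Iterating the recurrence: a_0,…,a_{10} = -3, -2, 3, 5, 18, 43, 117, 302, 795, 2077, 5442.

5442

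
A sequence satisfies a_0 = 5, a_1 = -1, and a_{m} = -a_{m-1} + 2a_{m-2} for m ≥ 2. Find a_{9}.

-1021

The ordinary generating function has denominator 1 + y - 2y^2.
Iterating the recurrence: a_0,…,a_{9} = 5, -1, 11, -13, 35, -61, 131, -253, 515, -1021.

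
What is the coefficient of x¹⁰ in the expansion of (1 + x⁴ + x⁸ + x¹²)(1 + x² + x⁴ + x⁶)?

2

(1 + x⁴ + x⁸ + x¹²) has coefficients 1,0,0,0,1,0,0,0,1,0,0 for degrees 0…10.
(1 + x² + x⁴ + x⁶) has coefficients 1,0,1,0,1,0,1,0,0,0,0 for degrees 0…10.
[x¹⁰] = 1·0 + 1·1 + 1·1 = 2.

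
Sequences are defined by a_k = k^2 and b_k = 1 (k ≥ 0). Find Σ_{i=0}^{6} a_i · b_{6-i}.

91

The convolution is the t^6 coefficient of A(t)B(t).
Σ = 0·1 + 1·1 + 4·1 + 9·1 + 16·1 + 25·1 + 36·1 = 91.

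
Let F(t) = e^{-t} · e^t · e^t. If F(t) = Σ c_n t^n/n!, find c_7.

1

The EGF product rule gives c_7 = Σ_{k_1+k_2+k_3=7} C(7; k_1,k_2,k_3) · ∏ g_i(k_i), where e^{-t} gives (-1)^k; e^t gives (1)^k; e^t gives (1)^k.
g_1(k) for k = 0…7: 1, -1, 1, -1, 1, -1, 1, -1.
g_2(k) for k = 0…7: 1, 1, 1, 1, 1, 1, 1, 1.
g_3(k) for k = 0…7: 1, 1, 1, 1, 1, 1, 1, 1.
First combine the last two factors: h(k) = Σ_j C(k,j)·g_2(j)·g_3(k−j) for k = 0…7: 1, 2, 4, 8, 16, 32, 64, 128.
c_7 = Σ_k C(7,k)·g_1(k)·h(7−k) = 1·1·128 + 7·(-1)·64 + 21·1·32 + 35·(-1)·16 + 35·1·8 + 21·(-1)·4 + 7·1·2 + 1·(-1)·1 = 128 − 448 + 672 − 560 + 280 − 84 + 14 − 1 = 1.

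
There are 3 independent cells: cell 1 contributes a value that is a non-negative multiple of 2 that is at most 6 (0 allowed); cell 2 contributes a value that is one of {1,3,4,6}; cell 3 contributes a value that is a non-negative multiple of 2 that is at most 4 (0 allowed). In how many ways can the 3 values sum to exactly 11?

3

The generating function for the choices is (1 + z^2 + z^4 + z^6)·(z + z^3 + z^4 + z^6)·(1 + z^2 + z^4); the count is [z^11].
(1 + z^2 + z^4 + z^6) has coefficients 1,0,1,0,1,0,1 for degrees 0…6.
(z + z^3 + z^4 + z^6) has coefficients 0,1,0,1,1,0,1,0,0,0,0,0 for degrees 0…11.
Finally multiplying by (1 + z^2 + z^4), the product of all factors after the first has coefficients 0,1,0,2,1,2,2,1,2,0,1,0 for degrees 0…11.
[z^11] = 1·0 + 1·0 + 1·1 + 1·2 = 3.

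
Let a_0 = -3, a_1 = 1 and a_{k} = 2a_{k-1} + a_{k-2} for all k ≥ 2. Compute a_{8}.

-99

The ordinary generating function has denominator 1 - 2t - t^2.
Iterating the recurrence: a_0,…,a_{8} = -3, 1, -1, -1, -3, -7, -17, -41, -99.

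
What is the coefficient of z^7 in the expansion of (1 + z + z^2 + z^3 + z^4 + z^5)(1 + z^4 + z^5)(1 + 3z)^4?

485

(1 + z + z^2 + z^3 + z^4 + z^5) has coefficients 1,1,1,1,1,1 for degrees 0…5.
(1 + z^4 + z^5) has coefficients 1,0,0,0,1,1,0,0 for degrees 0…7.
Finally multiplying by (1 + 3z)^4, the product of all factors after the first has coefficients 1,12,54,108,82,13,66,162 for degrees 0…7.
[z^7] = 1·162 + 1·66 + 1·13 + 1·82 + 1·108 + 1·54 = 485.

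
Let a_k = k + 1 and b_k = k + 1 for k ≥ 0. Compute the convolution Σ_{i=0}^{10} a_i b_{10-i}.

286

The convolution is the x^10 coefficient of A(x)B(x).
Σ = 1·11 + 2·10 + 3·9 + 4·8 + 5·7 + 6·6 + 7·5 + 8·4 + 9·3 + 10·2 + 11·1 = 286.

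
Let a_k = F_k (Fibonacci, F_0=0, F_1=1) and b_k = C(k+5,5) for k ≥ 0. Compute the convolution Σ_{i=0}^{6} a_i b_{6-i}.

591

This is [x^6] in the product of the two ordinary generating functions.
Σ = 0·462 + 1·252 + 1·126 + 2·56 + 3·21 + 5·6 + 8·1 = 591.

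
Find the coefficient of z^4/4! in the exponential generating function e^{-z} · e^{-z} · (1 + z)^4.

The EGF product rule gives c_4 = Σ_{k_1+k_2+k_3=4} C(4; k_1,k_2,k_3) · ∏ g_i(k_i), where e^{-z} gives (-1)^k; e^{-z} gives (-1)^k; (1+z)^4 gives the falling factorial (4)_k.
g_1(k) for k = 0…4: 1, -1, 1, -1, 1.
g_2(k) for k = 0…4: 1, -1, 1, -1, 1.
g_3(k) for k = 0…4: 1, 4, 12, 24, 24.
First combine the last two factors: h(k) = Σ_j C(k,j)·g_2(j)·g_3(k−j) for k = 0…4: 1, 3, 5, -1, -15.
c_4 = Σ_k C(4,k)·g_1(k)·h(4−k) = 1·1·(-15) + 4·(-1)·(-1) + 6·1·5 + 4·(-1)·3 + 1·1·1 = −15 + 4 + 30 − 12 + 1 = 8.

8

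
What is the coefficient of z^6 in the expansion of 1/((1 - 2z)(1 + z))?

43

The denominator gives the recurrence a_n = a_(n−1) + 2a_(n−2) for n ≥ 2; the numerator fixes a_0 = 1, a_1 = 1.
Iterating: 1, 1, 3, 5, 11, 21, 43, so a_6 = 43.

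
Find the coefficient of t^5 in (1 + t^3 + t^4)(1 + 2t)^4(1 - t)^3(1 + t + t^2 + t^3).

(1 + t^3 + t^4) has coefficients 1,0,0,1,1 for degrees 0…4.
(1 + 2t)^4 has coefficients 1,8,24,32,16,0 for degrees 0…5.
Multiplying by (1 - t)^3 gives running coefficients 1,5,3,-17,-16,24 for degrees 0…5.
Finally multiplying by (1 + t + t^2 + t^3), the product of all factors after the first has coefficients 1,6,9,-8,-25,-6 for degrees 0…5.
[t^5] = 1·(-6) + 1·9 + 1·6 = 9.

9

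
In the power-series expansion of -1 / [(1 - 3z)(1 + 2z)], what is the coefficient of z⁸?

-4039

Partial fractions give a closed form: a_n = (-3/5)·3^n + (-2/5)·(-2)^n.
At n = 8: a_8 = -4039.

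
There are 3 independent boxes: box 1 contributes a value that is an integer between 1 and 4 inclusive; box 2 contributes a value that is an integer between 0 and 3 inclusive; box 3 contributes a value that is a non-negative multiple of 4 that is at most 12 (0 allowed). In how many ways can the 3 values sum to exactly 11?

4

The generating function for the choices is (q + q^2 + q^3 + q^4)·(1 + q + q^2 + q^3)·(1 + q^4 + q^8 + q^12); the count is [q^11].
(q + q^2 + q^3 + q^4) has coefficients 0,1,1,1,1 for degrees 0…4.
(1 + q + q^2 + q^3) has coefficients 1,1,1,1,0,0,0,0,0,0,0,0 for degrees 0…11.
Finally multiplying by (1 + q^4 + q^8 + q^12), the product of all factors after the first has coefficients 1,1,1,1,1,1,1,1,1,1,1,1 for degrees 0…11.
[q^11] = 1·1 + 1·1 + 1·1 + 1·1 = 4.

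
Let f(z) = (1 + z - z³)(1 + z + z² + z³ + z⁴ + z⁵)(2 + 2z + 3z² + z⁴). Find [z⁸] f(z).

(1 + z - z³) has coefficients 1,1,0,-1 for degrees 0…3.
(1 + z + z² + z³ + z⁴ + z⁵) has coefficients 1,1,1,1,1,1,0,0,0 for degrees 0…8.
Finally multiplying by (2 + 2z + 3z² + z⁴), the product of all factors after the first has coefficients 2,4,7,7,8,8,6,4,1 for degrees 0…8.
[z⁸] = 1·1 + 1·4 − 1·8 = -3.

-3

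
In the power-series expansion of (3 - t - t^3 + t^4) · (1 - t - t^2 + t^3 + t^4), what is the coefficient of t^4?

(3 - t - t^3 + t^4) has coefficients 3,-1,0,-1,1 for degrees 0…4.
(1 - t - t^2 + t^3 + t^4) has coefficients 1,-1,-1,1,1 for degrees 0…4.
[t^4] = 3·1 − 1·1 − 1·(-1) + 1·1 = 4.

4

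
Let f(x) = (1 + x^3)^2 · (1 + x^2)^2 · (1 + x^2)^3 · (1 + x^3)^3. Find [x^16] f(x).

60

(1 + x^3)^2 has coefficients 1,0,0,2,0,0,1 for degrees 0…6.
(1 + x^2)^2 has coefficients 1,0,2,0,1,0,0,0,0,0,0,0,0,0,0,0,0 for degrees 0…16.
Multiplying by (1 + x^2)^3 gives running coefficients 1,0,5,0,10,0,10,0,5,0,1,0,0,0,0,0,0 for degrees 0…16.
Finally multiplying by (1 + x^3)^3, the product of all factors after the first has coefficients 1,0,5,3,10,15,13,30,20,31,31,20,30,13,15,10,3 for degrees 0…16.
[x^16] = 1·3 + 2·13 + 1·31 = 60.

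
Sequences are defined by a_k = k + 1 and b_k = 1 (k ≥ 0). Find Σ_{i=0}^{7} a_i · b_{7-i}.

Write out a_i and b_{7-i} for i = 0,…,7 and sum the products.
Σ = 1·1 + 2·1 + 3·1 + 4·1 + 5·1 + 6·1 + 7·1 + 8·1 = 36.

36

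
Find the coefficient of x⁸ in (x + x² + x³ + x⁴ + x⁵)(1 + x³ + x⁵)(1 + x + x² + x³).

8

(x + x² + x³ + x⁴ + x⁵) has coefficients 0,1,1,1,1,1 for degrees 0…5.
(1 + x³ + x⁵) has coefficients 1,0,0,1,0,1,0,0,0 for degrees 0…8.
Finally multiplying by (1 + x + x² + x³), the product of all factors after the first has coefficients 1,1,1,2,1,2,2,1,1 for degrees 0…8.
[x⁸] = 1·1 + 1·2 + 1·2 + 1·1 + 1·2 = 8.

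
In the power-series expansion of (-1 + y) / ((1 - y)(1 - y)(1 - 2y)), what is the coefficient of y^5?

The denominator gives the recurrence a_n = 4a_(n−1) − 5a_(n−2) + 2a_(n−3) for n ≥ 3; the numerator fixes a_0 = -1, a_1 = -3, a_2 = -7.
Iterating: -1, -3, -7, -15, -31, -63, so a_5 = -63.

-63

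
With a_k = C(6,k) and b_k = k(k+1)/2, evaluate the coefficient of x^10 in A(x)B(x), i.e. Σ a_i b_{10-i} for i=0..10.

The convolution is the x^10 coefficient of A(x)B(x).
Σ = 1·55 + 6·45 + 15·36 + 20·28 + 15·21 + 6·15 + 1·10 + 0·6 + 0·3 + 0·1 + 0·0 = 1840.

1840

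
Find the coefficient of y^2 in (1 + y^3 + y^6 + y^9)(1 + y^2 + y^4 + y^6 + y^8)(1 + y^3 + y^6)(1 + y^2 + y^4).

(1 + y^3 + y^6 + y^9) has coefficients 1,0,0 for degrees 0…2.
(1 + y^2 + y^4 + y^6 + y^8) has coefficients 1,0,1 for degrees 0…2.
Multiplying by (1 + y^3 + y^6) gives running coefficients 1,0,1 for degrees 0…2.
Finally multiplying by (1 + y^2 + y^4), the product of all factors after the first has coefficients 1,0,2 for degrees 0…2.
[y^2] = 1·2 = 2.

2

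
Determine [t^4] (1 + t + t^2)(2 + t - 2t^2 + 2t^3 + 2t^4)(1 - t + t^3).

(1 + t + t^2) has coefficients 1,1,1 for degrees 0…2.
(2 + t - 2t^2 + 2t^3 + 2t^4) has coefficients 2,1,-2,2,2 for degrees 0…4.
Finally multiplying by (1 - t + t^3), the product of all factors after the first has coefficients 2,-1,-3,6,1 for degrees 0…4.
[t^4] = 1·1 + 1·6 + 1·(-3) = 4.

4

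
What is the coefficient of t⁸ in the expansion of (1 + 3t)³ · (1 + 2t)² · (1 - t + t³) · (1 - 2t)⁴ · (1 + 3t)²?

(1 + 3t)³ has coefficients 1,9,27,27 for degrees 0…3.
(1 + 2t)² has coefficients 1,4,4,0,0,0,0,0,0 for degrees 0…8.
Multiplying by (1 - t + t³) gives running coefficients 1,3,0,-3,4,4,0,0,0 for degrees 0…8.
Multiplying by (1 - 2t)⁴ gives running coefficients 1,-5,0,37,-52,-52,160,-80,-64 for degrees 0…8.
Finally multiplying by (1 + 3t)², the product of all factors after the first has coefficients 1,1,-21,-8,170,-31,-620,412,896 for degrees 0…8.
[t⁸] = 1·896 + 9·412 + 27·(-620) + 27·(-31) = -12973.

-12973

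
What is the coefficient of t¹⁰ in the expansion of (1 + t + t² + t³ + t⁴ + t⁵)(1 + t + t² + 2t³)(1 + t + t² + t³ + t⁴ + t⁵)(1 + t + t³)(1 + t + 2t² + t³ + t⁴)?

(1 + t + t² + t³ + t⁴ + t⁵) has coefficients 1,1,1,1,1,1 for degrees 0…5.
(1 + t + t² + 2t³) has coefficients 1,1,1,2,0,0,0,0,0,0,0 for degrees 0…10.
Multiplying by (1 + t + t² + t³ + t⁴ + t⁵) gives running coefficients 1,2,3,5,5,5,4,3,2,0,0 for degrees 0…10.
Multiplying by (1 + t + t³) gives running coefficients 1,3,5,9,12,13,14,12,10,6,3 for degrees 0…10.
Finally multiplying by (1 + t + 2t² + t³ + t⁴), the product of all factors after the first has coefficients 1,4,10,21,35,51,65,73,75,67,55 for degrees 0…10.
[t¹⁰] = 1·55 + 1·67 + 1·75 + 1·73 + 1·65 + 1·51 = 386.

386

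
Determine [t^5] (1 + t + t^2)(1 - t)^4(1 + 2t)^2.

(1 + t + t^2) has coefficients 1,1,1 for degrees 0…2.
(1 - t)^4 has coefficients 1,-4,6,-4,1,0 for degrees 0…5.
Finally multiplying by (1 + 2t)^2, the product of all factors after the first has coefficients 1,0,-6,4,9,-12 for degrees 0…5.
[t^5] = 1·(-12) + 1·9 + 1·4 = 1.

1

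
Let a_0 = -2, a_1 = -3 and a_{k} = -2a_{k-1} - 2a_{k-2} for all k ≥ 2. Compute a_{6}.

The ordinary generating function has denominator 1 + 2z + 2z^2.
Iterating the recurrence: a_0,…,a_{6} = -2, -3, 10, -14, 8, 12, -40.

-40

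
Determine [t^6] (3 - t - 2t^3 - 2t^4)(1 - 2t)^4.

16

(3 - t - 2t^3 - 2t^4) has coefficients 3,-1,0,-2,-2 for degrees 0…4.
(1 - 2t)^4 has coefficients 1,-8,24,-32,16,0,0 for degrees 0…6.
[t^6] = 3·0 − 1·0 − 2·(-32) − 2·24 = 16.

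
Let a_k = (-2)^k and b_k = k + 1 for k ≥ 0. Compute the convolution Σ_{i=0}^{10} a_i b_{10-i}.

This is [x^10] in the product of the two ordinary generating functions.
Σ = 1·11 − 2·10 + 4·9 − 8·8 + 16·7 − 32·6 + 64·5 − 128·4 + 256·3 − 512·2 + 1024·1 = 459.

459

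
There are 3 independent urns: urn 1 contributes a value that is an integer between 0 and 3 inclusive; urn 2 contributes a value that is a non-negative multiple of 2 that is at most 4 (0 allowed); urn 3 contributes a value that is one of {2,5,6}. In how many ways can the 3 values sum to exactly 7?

5

The generating function for the choices is (1 + t + t² + t³)·(1 + t² + t⁴)·(t² + t⁵ + t⁶); the count is [t⁷].
(1 + t + t² + t³) has coefficients 1,1,1,1 for degrees 0…3.
(1 + t² + t⁴) has coefficients 1,0,1,0,1,0,0,0 for degrees 0…7.
Finally multiplying by (t² + t⁵ + t⁶), the product of all factors after the first has coefficients 0,0,1,0,1,1,2,1 for degrees 0…7.
[t⁷] = 1·1 + 1·2 + 1·1 + 1·1 = 5.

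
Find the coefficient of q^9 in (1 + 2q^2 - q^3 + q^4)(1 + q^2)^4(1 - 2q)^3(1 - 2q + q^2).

-1266

(1 + 2q^2 - q^3 + q^4) has coefficients 1,0,2,-1,1 for degrees 0…4.
(1 + q^2)^4 has coefficients 1,0,4,0,6,0,4,0,1,0 for degrees 0…9.
Multiplying by (1 - 2q)^3 gives running coefficients 1,-6,16,-32,54,-68,76,-72,49,-38 for degrees 0…9.
Finally multiplying by (1 - 2q + q^2), the product of all factors after the first has coefficients 1,-8,29,-70,134,-208,266,-292,269,-208 for degrees 0…9.
[q^9] = 1·(-208) + 2·(-292) − 1·266 + 1·(-208) = -1266.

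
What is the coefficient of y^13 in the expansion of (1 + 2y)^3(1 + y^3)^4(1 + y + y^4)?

91

(1 + 2y)^3 has coefficients 1,6,12,8 for degrees 0…3.
(1 + y^3)^4 has coefficients 1,0,0,4,0,0,6,0,0,4,0,0,1,0 for degrees 0…13.
Finally multiplying by (1 + y + y^4), the product of all factors after the first has coefficients 1,1,0,4,5,0,6,10,0,4,10,0,1,5 for degrees 0…13.
[y^13] = 1·5 + 6·1 + 12·0 + 8·10 = 91.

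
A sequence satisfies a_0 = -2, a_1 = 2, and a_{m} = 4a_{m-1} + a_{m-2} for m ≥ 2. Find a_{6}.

The ordinary generating function has denominator 1 - 4q - q^2.
Iterating the recurrence: a_0,…,a_{6} = -2, 2, 6, 26, 110, 466, 1974.

1974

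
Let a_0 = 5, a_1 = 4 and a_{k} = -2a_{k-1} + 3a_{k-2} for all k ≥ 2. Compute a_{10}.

14767

The ordinary generating function has denominator 1 + 2x - 3x^2.
Iterating the recurrence: a_0,…,a_{10} = 5, 4, 7, -2, 25, -56, 187, -542, 1645, -4916, 14767.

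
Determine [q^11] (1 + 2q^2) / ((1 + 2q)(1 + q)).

-6141

The denominator gives the recurrence a_n = −3a_(n−1) − 2a_(n−2) for n ≥ 3; the numerator fixes a_0 = 1, a_1 = -3, a_2 = 9.
Iterating: 1, -3, 9, -21, 45, -93, 189, -381, 765, -1533, 3069, -6141, so a_11 = -6141.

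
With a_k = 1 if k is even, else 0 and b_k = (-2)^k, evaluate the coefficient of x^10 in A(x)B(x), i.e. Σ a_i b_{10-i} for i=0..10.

Write out a_i and b_{10-i} for i = 0,…,10 and sum the products.
Σ = 1·1024 + 0·(-512) + 1·256 + 0·(-128) + 1·64 + 0·(-32) + 1·16 + 0·(-8) + 1·4 + 0·(-2) + 1·1 = 1365.

1365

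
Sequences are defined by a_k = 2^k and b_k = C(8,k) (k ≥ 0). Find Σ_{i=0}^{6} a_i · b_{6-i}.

The convolution is the t^6 coefficient of A(t)B(t).
Σ = 1·28 + 2·56 + 4·70 + 8·56 + 16·28 + 32·8 + 64·1 = 1636.

1636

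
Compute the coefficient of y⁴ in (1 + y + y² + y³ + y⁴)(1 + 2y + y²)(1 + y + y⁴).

9

(1 + y + y² + y³ + y⁴) has coefficients 1,1,1,1,1 for degrees 0…4.
(1 + 2y + y²) has coefficients 1,2,1,0,0 for degrees 0…4.
Finally multiplying by (1 + y + y⁴), the product of all factors after the first has coefficients 1,3,3,1,1 for degrees 0…4.
[y⁴] = 1·1 + 1·1 + 1·3 + 1·3 + 1·1 = 9.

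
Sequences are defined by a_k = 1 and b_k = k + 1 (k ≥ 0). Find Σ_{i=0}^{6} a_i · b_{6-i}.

The convolution is the x^6 coefficient of A(x)B(x).
Σ = 1·7 + 1·6 + 1·5 + 1·4 + 1·3 + 1·2 + 1·1 = 28.

28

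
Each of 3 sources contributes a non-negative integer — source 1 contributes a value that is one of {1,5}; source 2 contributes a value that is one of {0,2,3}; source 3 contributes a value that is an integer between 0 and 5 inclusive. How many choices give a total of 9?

The generating function for the choices is (t + t^5)·(1 + t^2 + t^3)·(1 + t + t^2 + t^3 + t^4 + t^5); the count is [t^9].
(t + t^5) has coefficients 0,1,0,0,0,1 for degrees 0…5.
(1 + t^2 + t^3) has coefficients 1,0,1,1,0,0,0,0,0,0 for degrees 0…9.
Finally multiplying by (1 + t + t^2 + t^3 + t^4 + t^5), the product of all factors after the first has coefficients 1,1,2,3,3,3,2,2,1,0 for degrees 0…9.
[t^9] = 1·1 + 1·3 = 4.

4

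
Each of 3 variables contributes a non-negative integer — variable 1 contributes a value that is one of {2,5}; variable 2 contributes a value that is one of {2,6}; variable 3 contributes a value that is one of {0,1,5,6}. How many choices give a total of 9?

2

The generating function for the choices is (x^2 + x^5)·(x^2 + x^6)·(1 + x + x^5 + x^6); the count is [x^9].
(x^2 + x^5) has coefficients 0,0,1,0,0,1 for degrees 0…5.
(x^2 + x^6) has coefficients 0,0,1,0,0,0,1,0,0,0 for degrees 0…9.
Finally multiplying by (1 + x + x^5 + x^6), the product of all factors after the first has coefficients 0,0,1,1,0,0,1,2,1,0 for degrees 0…9.
[x^9] = 1·2 + 1·0 = 2.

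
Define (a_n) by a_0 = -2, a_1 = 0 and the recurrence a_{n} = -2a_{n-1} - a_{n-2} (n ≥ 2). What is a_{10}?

The ordinary generating function has denominator 1 + 2q + q^2.
Iterating the recurrence: a_0,…,a_{10} = -2, 0, 2, -4, 6, -8, 10, -12, 14, -16, 18.

18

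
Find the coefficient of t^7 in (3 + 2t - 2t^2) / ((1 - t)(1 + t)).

The denominator gives the recurrence a_n = a_(n−2) for n ≥ 3; the numerator fixes a_0 = 3, a_1 = 2, a_2 = 1.
Iterating: 3, 2, 1, 2, 1, 2, 1, 2, so a_7 = 2.

2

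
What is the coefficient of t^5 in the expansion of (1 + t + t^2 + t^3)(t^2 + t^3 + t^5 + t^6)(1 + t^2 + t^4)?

5

(1 + t + t^2 + t^3) has coefficients 1,1,1,1 for degrees 0…3.
(t^2 + t^3 + t^5 + t^6) has coefficients 0,0,1,1,0,1 for degrees 0…5.
Finally multiplying by (1 + t^2 + t^4), the product of all factors after the first has coefficients 0,0,1,1,1,2 for degrees 0…5.
[t^5] = 1·2 + 1·1 + 1·1 + 1·1 = 5.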